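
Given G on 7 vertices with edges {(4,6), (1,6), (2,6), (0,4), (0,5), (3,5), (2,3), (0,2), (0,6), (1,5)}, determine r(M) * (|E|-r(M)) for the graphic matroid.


r(M) = |V| - c = 7 - 1 = 6.
nullity = |E| - r(M) = 10 - 6 = 4.
Product = 6 * 4 = 24.

24


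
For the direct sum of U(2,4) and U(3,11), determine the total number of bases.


Bases of a direct sum M1 + M2: |B| = |B(M1)| * |B(M2)|.
|B(U(2,4))| = C(4,2) = 6.
|B(U(3,11))| = C(11,3) = 165.
Total bases = 6 * 165 = 990.

990


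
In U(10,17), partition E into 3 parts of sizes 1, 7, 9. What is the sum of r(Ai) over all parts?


r(Ai) = min(|Ai|, 10) for each part.
Sum = min(1,10) + min(7,10) + min(9,10)
    = 1 + 7 + 9
    = 17.

17


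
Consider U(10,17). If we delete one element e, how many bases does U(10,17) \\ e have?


Deleting e from U(10,17) gives U(10,16) since n > r.
Bases of U(10,16) = C(16,10) = 16! / (10! * 6!) = 8008.

8008


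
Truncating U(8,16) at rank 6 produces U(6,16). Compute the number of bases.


Truncating U(8,16) to rank 6 gives U(6,16).
Bases of U(6,16) are all 6-element subsets of 16 elements.
Number of bases = C(16,6) = 16! / (6! * 10!) = 8008.

8008


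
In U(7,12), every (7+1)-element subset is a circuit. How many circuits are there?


In U(7,12), circuits are the (8)-element subsets.
Any set of 8 elements is dependent, and removing any one element gives
an independent set of size 7, so it is a minimal dependent set.
Number of circuits = C(12,8) = 12! / (8! * 4!) = 495.

495


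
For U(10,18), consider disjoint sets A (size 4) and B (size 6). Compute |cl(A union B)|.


|A union B| = 4 + 6 = 10 (disjoint).
In U(10,18), cl(S) = S if |S| < 10, else cl(S) = E.
Since 10 >= 10, cl(A union B) = E.
|cl(A union B)| = 18.

18


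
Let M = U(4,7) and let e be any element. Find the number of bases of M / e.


Contracting e from U(4,7) gives U(3,6).
Bases of U(3,6) = C(6,3) = (6 * 5 * 4) / (1 * 2 * 3) = 20.

20


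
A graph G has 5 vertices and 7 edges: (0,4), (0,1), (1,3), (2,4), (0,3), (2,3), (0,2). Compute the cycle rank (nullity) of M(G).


Cycle rank (nullity) = |E| - r(M) = |E| - (|V| - c).
|E| = 7, |V| = 5, c = 1.
Nullity = 7 - (5 - 1) = 7 - 4 = 3.

3


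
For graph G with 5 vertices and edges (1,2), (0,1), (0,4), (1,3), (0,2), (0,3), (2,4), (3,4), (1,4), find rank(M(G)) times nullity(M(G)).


r(M) = |V| - c = 5 - 1 = 4.
nullity = |E| - r(M) = 9 - 4 = 5.
Product = 4 * 5 = 20.

20


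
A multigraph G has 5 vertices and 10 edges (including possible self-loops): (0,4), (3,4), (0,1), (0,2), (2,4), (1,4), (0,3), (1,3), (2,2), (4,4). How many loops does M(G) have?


In a graphic matroid, a loop is a self-loop edge (u,u) with rank 0.
Examining all 10 edges for self-loops...
Self-loops found: (2,2), (4,4)
Number of loops = 2.

2


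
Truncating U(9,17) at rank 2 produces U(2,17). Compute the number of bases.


Truncating U(9,17) to rank 2 gives U(2,17).
Bases of U(2,17) are all 2-element subsets of 17 elements.
Number of bases = C(17,2) = (17 * 16) / (1 * 2) = 136.

136


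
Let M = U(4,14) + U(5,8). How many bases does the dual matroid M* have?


(M1+M2)* = M1* + M2*.
M1* = U(10,14), bases: C(14,10) = 1001.
M2* = U(3,8), bases: C(8,3) = 56.
|B(M*)| = 1001 * 56 = 56056.

56056


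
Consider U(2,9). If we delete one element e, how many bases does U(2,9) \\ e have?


Deleting e from U(2,9) gives U(2,8) since n > r.
Bases of U(2,8) = C(8,2) = 8! / (2! * 6!) = 28.

28


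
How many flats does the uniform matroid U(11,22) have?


Flats of U(11,22): every subset of size < 11 is a flat, plus E itself.
Count = C(22,0) + C(22,1) + C(22,2) + C(22,3) + C(22,4) + C(22,5) + C(22,6) + C(22,7) + C(22,8) + C(22,9) + C(22,10) + 1
     = 1 + 22 + 231 + 1540 + 7315 + 26334 + 74613 + 170544 + 319770 + 497420 + 646646 + 1
     = 1744437.

1744437


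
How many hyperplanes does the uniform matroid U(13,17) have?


Hyperplanes of U(13,17) are flats of rank 12.
In a uniform matroid, these are exactly the (12)-element subsets.
Count = C(17,12) = 6188.

6188


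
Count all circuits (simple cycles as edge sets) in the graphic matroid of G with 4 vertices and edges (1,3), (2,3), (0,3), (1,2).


A circuit in a graphic matroid = edge set of a simple cycle.
G has 4 vertices and 4 edges.
Enumerating all minimal edge subsets forming cycles...
Total circuits found: 1.

1


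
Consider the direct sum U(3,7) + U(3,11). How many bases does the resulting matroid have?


Bases of a direct sum M1 + M2: |B| = |B(M1)| * |B(M2)|.
|B(U(3,7))| = C(7,3) = 35.
|B(U(3,11))| = C(11,3) = 165.
Total bases = 35 * 165 = 5775.

5775


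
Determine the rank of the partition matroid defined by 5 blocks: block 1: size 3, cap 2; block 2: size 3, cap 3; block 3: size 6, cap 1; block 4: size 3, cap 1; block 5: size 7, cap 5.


Rank of a partition matroid = sum of min(|Si|, ci) for each block.
= min(3,2) + min(3,3) + min(6,1) + min(3,1) + min(7,5)
= 2 + 3 + 1 + 1 + 5
= 12.

12


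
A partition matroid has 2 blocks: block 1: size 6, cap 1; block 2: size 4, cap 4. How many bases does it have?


A basis picks exactly ci elements from block i.
Number of bases = product of C(|Si|, ci).
= C(6,1) * C(4,4)
= 6 * 1
= 6.

6


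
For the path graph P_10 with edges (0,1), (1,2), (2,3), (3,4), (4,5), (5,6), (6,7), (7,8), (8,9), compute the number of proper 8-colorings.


P(P_10, k) = k * (k-1)^(9).
P(8) = 8 * 7^9 = 8 * 40353607 = 322828856.

322828856


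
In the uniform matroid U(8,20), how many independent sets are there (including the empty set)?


Independent sets of U(8,20) are all subsets of size <= 8.
Count = C(20,0) + C(20,1) + C(20,2) + C(20,3) + C(20,4) + C(20,5) + C(20,6) + C(20,7) + C(20,8)
     = 1 + 20 + 190 + 1140 + 4845 + 15504 + 38760 + 77520 + 125970
     = 263950.

263950


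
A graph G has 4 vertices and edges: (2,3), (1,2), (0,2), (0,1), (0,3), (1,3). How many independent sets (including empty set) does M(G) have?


An independent set in a graphic matroid is an acyclic edge subset.
G has 4 vertices and 6 edges.
Enumerate all 2^6 = 64 subsets, checking for acyclicity.
Total independent sets = 38.

38


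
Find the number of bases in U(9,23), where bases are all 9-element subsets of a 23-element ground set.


Bases of U(9,23) are all 9-element subsets of the 23-element ground set.
Number of bases = C(23,9).
C(23,9) = 23! / (9! * 14!) = 817190.

817190


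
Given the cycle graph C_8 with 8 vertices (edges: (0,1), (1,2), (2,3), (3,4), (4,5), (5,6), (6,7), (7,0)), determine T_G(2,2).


T(C_8; x,y) = x + x^2 + ... + x^(7) + y.
T(2,2) = 2^1 + 2^2 + 2^3 + 2^4 + 2^5 + 2^6 + 2^7 + 2
= 2 + 4 + 8 + 16 + 32 + 64 + 128 + 2
= 256.

256


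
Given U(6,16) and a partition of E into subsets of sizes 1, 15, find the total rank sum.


r(Ai) = min(|Ai|, 6) for each part.
Sum = min(1,6) + min(15,6)
    = 1 + 6
    = 7.

7


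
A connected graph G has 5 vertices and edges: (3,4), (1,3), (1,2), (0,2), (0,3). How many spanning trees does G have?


By Kirchhoff's matrix tree theorem, the number of spanning trees equals
the determinant of any cofactor of the Laplacian matrix L.
G has 5 vertices and 5 edges.
Computing the (4 x 4) cofactor determinant gives 4.

4


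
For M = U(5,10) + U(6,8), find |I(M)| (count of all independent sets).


For a direct sum, |I(M1+M2)| = |I(M1)| * |I(M2)|.
|I(U(5,10))| = sum C(10,k) for k=0..5 = 638.
|I(U(6,8))| = sum C(8,k) for k=0..6 = 247.
Total = 638 * 247 = 157586.

157586


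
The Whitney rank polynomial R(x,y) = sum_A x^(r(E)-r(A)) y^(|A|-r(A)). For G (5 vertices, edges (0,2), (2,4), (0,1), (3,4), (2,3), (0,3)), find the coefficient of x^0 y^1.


R(x,y) = sum over A in 2^E of x^(r(E)-r(A)) * y^(|A|-r(A)).
G has 5 vertices, 6 edges. r(E) = 4.
Enumerate all 2^6 = 64 subsets.
Count subsets with r(E)-r(A)=0 and |A|-r(A)=1: 5.

5


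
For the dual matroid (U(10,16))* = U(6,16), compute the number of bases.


The dual of U(r,n) is U(n-r, n) = U(6,16).
Bases of U(6,16) are all (6)-element subsets.
|B(M*)| = C(16,6) = 8008.

8008


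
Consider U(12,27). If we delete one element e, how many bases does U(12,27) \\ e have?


Deleting e from U(12,27) gives U(12,26) since n > r.
Bases of U(12,26) = C(26,12) = 9657700.

9657700


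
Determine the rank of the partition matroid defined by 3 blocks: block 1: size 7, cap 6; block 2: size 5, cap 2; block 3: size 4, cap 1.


Rank of a partition matroid = sum of min(|Si|, ci) for each block.
= min(7,6) + min(5,2) + min(4,1)
= 6 + 2 + 1
= 9.

9


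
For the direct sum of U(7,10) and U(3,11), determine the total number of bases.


Bases of a direct sum M1 + M2: |B| = |B(M1)| * |B(M2)|.
|B(U(7,10))| = C(10,7) = 120.
|B(U(3,11))| = C(11,3) = 165.
Total bases = 120 * 165 = 19800.

19800


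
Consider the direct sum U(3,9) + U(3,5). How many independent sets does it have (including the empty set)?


For a direct sum, |I(M1+M2)| = |I(M1)| * |I(M2)|.
|I(U(3,9))| = sum C(9,k) for k=0..3 = 130.
|I(U(3,5))| = sum C(5,k) for k=0..3 = 26.
Total = 130 * 26 = 3380.

3380


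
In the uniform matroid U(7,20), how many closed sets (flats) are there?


Flats of U(7,20): every subset of size < 7 is a flat, plus E itself.
Count = C(20,0) + C(20,1) + C(20,2) + C(20,3) + C(20,4) + C(20,5) + C(20,6) + 1
     = 1 + 20 + 190 + 1140 + 4845 + 15504 + 38760 + 1
     = 60461.

60461


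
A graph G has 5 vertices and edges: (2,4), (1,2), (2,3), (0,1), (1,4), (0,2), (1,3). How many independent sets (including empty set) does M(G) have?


An independent set in a graphic matroid is an acyclic edge subset.
G has 5 vertices and 7 edges.
Enumerate all 2^7 = 128 subsets, checking for acyclicity.
Total independent sets = 81.

81


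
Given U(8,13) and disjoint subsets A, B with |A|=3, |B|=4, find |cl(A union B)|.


|A union B| = 3 + 4 = 7 (disjoint).
In U(8,13), cl(S) = S if |S| < 8, else cl(S) = E.
Since 7 < 8, cl(A union B) = A union B.
|cl(A union B)| = 7.

7


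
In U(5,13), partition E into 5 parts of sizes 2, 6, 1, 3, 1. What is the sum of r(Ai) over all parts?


r(Ai) = min(|Ai|, 5) for each part.
Sum = min(2,5) + min(6,5) + min(1,5) + min(3,5) + min(1,5)
    = 2 + 5 + 1 + 3 + 1
    = 12.

12


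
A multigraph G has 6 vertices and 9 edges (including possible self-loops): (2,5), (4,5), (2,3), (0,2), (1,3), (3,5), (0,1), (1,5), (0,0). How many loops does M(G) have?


In a graphic matroid, a loop is a self-loop edge (u,u) with rank 0.
Examining all 9 edges for self-loops...
Self-loops found: (0,0)
Number of loops = 1.

1


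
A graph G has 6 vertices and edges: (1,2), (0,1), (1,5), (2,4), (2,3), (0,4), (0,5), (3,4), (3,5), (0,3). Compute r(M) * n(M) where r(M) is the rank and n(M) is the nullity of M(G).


r(M) = |V| - c = 6 - 1 = 5.
nullity = |E| - r(M) = 10 - 5 = 5.
Product = 5 * 5 = 25.

25


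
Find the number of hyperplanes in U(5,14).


Hyperplanes of U(5,14) are flats of rank 4.
In a uniform matroid, these are exactly the (4)-element subsets.
Count = (14 choose 4) = 1001.

1001


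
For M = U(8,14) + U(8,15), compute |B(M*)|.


(M1+M2)* = M1* + M2*.
M1* = U(6,14), bases: C(14,6) = 3003.
M2* = U(7,15), bases: C(15,7) = 6435.
|B(M*)| = 3003 * 6435 = 19324305.

19324305


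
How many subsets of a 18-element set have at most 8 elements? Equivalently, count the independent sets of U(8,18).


Independent sets of U(8,18) are all subsets of size <= 8.
Count = C(18,0) + C(18,1) + C(18,2) + C(18,3) + C(18,4) + C(18,5) + C(18,6) + C(18,7) + C(18,8)
     = 1 + 18 + 153 + 816 + 3060 + 8568 + 18564 + 31824 + 43758
     = 106762.

106762


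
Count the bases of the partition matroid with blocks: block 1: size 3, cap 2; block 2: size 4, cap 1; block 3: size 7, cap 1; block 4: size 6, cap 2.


A basis picks exactly ci elements from block i.
Number of bases = product of C(|Si|, ci).
= C(3,2) * C(4,1) * C(7,1) * C(6,2)
= 3 * 4 * 7 * 15
= 1260.

1260


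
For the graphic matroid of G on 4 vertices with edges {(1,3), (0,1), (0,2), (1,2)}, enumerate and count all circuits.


A circuit in a graphic matroid = edge set of a simple cycle.
G has 4 vertices and 4 edges.
Enumerating all minimal edge subsets forming cycles...
Total circuits found: 1.

1


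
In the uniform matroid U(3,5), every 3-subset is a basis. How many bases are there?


Bases of U(3,5) are all 3-element subsets of the 5-element ground set.
Number of bases = C(5,3).
C(5,3) = (5 * 4 * 3) / (1 * 2 * 3) = 10.

10


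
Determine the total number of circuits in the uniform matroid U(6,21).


In U(6,21), circuits are the (7)-element subsets.
Any set of 7 elements is dependent, and removing any one element gives
an independent set of size 6, so it is a minimal dependent set.
Number of circuits = (21 choose 7) = 116280.

116280


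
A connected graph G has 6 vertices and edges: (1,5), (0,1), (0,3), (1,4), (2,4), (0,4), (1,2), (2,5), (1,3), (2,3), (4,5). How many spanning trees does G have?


By Kirchhoff's matrix tree theorem, the number of spanning trees equals
the determinant of any cofactor of the Laplacian matrix L.
G has 6 vertices and 11 edges.
Computing the (5 x 5) cofactor determinant gives 209.

209


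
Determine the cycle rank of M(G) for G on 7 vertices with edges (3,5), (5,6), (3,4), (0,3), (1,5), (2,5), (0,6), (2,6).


Cycle rank (nullity) = |E| - r(M) = |E| - (|V| - c).
|E| = 8, |V| = 7, c = 1.
Nullity = 8 - (7 - 1) = 8 - 6 = 2.

2


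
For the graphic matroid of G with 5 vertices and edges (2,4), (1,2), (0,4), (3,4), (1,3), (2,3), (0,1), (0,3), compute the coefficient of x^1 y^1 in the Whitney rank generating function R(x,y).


R(x,y) = sum over A in 2^E of x^(r(E)-r(A)) * y^(|A|-r(A)).
G has 5 vertices, 8 edges. r(E) = 4.
Enumerate all 2^8 = 256 subsets.
Count subsets with r(E)-r(A)=1 and |A|-r(A)=1: 25.

25


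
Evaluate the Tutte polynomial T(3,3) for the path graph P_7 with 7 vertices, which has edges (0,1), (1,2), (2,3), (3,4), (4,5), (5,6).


A path on 7 vertices is a tree with 6 edges.
T(x,y) = x^(6) for any tree.
T(3,3) = 3^6 = 729.

729


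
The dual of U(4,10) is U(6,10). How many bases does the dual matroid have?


The dual of U(r,n) is U(n-r, n) = U(6,10).
Bases of U(6,10) are all (6)-element subsets.
|B(M*)| = C(10,6) = 210.

210


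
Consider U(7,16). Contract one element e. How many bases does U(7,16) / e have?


Contracting e from U(7,16) gives U(6,15).
Bases of U(6,15) = C(15,6) = 15! / (6! * 9!) = 5005.

5005


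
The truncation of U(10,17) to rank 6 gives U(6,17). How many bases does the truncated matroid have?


Truncating U(10,17) to rank 6 gives U(6,17).
Bases of U(6,17) are all 6-element subsets of 17 elements.
Number of bases = C(17,6) = 12376.

12376


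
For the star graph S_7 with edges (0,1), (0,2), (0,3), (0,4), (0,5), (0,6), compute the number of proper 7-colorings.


P(tree, k) = k * (k-1)^(6) for any tree on 7 vertices.
P(7) = 7 * 6^6 = 7 * 46656 = 326592.

326592


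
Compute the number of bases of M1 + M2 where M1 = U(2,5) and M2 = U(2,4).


Bases of a direct sum M1 + M2: |B| = |B(M1)| * |B(M2)|.
|B(U(2,5))| = C(5,2) = 10.
|B(U(2,4))| = C(4,2) = 6.
Total bases = 10 * 6 = 60.

60


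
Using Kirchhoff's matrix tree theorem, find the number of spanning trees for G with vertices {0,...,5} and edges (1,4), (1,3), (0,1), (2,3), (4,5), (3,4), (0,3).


By Kirchhoff's matrix tree theorem, the number of spanning trees equals
the determinant of any cofactor of the Laplacian matrix L.
G has 6 vertices and 7 edges.
Computing the (5 x 5) cofactor determinant gives 8.

8


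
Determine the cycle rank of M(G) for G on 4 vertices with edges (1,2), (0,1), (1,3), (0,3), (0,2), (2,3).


Cycle rank (nullity) = |E| - r(M) = |E| - (|V| - c).
|E| = 6, |V| = 4, c = 1.
Nullity = 6 - (4 - 1) = 6 - 3 = 3.

3


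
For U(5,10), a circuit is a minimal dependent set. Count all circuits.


In U(5,10), circuits are the (6)-element subsets.
Any set of 6 elements is dependent, and removing any one element gives
an independent set of size 5, so it is a minimal dependent set.
Number of circuits = (10 choose 6) = 210.

210


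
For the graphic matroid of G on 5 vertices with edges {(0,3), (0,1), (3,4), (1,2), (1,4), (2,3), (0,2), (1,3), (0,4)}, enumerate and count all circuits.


A circuit in a graphic matroid = edge set of a simple cycle.
G has 5 vertices and 9 edges.
Enumerating all minimal edge subsets forming cycles...
Total circuits found: 22.

22


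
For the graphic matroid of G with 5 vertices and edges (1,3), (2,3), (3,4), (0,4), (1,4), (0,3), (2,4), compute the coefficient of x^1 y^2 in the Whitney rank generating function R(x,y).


R(x,y) = sum over A in 2^E of x^(r(E)-r(A)) * y^(|A|-r(A)).
G has 5 vertices, 7 edges. r(E) = 4.
Enumerate all 2^7 = 128 subsets.
Count subsets with r(E)-r(A)=1 and |A|-r(A)=2: 3.

3


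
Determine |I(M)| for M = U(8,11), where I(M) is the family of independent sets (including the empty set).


Independent sets of U(8,11) are all subsets of size <= 8.
Count = (11 choose 0) + (11 choose 1) + (11 choose 2) + (11 choose 3) + (11 choose 4) + (11 choose 5) + (11 choose 6) + (11 choose 7) + (11 choose 8)
     = 1 + 11 + 55 + 165 + 330 + 462 + 462 + 330 + 165
     = 1981.

1981


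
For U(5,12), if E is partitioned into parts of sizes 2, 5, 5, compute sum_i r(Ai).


r(Ai) = min(|Ai|, 5) for each part.
Sum = min(2,5) + min(5,5) + min(5,5)
    = 2 + 5 + 5
    = 12.

12


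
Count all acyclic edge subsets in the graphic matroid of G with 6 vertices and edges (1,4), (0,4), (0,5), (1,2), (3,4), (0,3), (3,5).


An independent set in a graphic matroid is an acyclic edge subset.
G has 6 vertices and 7 edges.
Enumerate all 2^7 = 128 subsets, checking for acyclicity.
Total independent sets = 96.

96


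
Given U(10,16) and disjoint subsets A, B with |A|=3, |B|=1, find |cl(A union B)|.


|A union B| = 3 + 1 = 4 (disjoint).
In U(10,16), cl(S) = S if |S| < 10, else cl(S) = E.
Since 4 < 10, cl(A union B) = A union B.
|cl(A union B)| = 4.

4


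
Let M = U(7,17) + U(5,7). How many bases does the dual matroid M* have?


(M1+M2)* = M1* + M2*.
M1* = U(10,17), bases: C(17,10) = 19448.
M2* = U(2,7), bases: C(7,2) = 21.
|B(M*)| = 19448 * 21 = 408408.

408408


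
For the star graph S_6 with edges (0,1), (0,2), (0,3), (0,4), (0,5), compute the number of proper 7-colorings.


P(tree, k) = k * (k-1)^(5) for any tree on 6 vertices.
P(7) = 7 * 6^5 = 7 * 7776 = 54432.

54432


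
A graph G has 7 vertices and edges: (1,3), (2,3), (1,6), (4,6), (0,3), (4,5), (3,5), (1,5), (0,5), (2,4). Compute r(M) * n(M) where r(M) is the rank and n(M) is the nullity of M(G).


r(M) = |V| - c = 7 - 1 = 6.
nullity = |E| - r(M) = 10 - 6 = 4.
Product = 6 * 4 = 24.

24


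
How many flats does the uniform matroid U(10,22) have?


Flats of U(10,22): every subset of size < 10 is a flat, plus E itself.
Count = (22 choose 0) + (22 choose 1) + (22 choose 2) + (22 choose 3) + (22 choose 4) + (22 choose 5) + (22 choose 6) + (22 choose 7) + (22 choose 8) + (22 choose 9) + 1
     = 1 + 22 + 231 + 1540 + 7315 + 26334 + 74613 + 170544 + 319770 + 497420 + 1
     = 1097791.

1097791


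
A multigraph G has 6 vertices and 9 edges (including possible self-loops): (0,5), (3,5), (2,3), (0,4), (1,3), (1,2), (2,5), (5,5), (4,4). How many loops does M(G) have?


In a graphic matroid, a loop is a self-loop edge (u,u) with rank 0.
Examining all 9 edges for self-loops...
Self-loops found: (5,5), (4,4)
Number of loops = 2.

2


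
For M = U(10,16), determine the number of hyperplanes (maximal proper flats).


Hyperplanes of U(10,16) are flats of rank 9.
In a uniform matroid, these are exactly the (9)-element subsets.
Count = (16 choose 9) = 11440.

11440


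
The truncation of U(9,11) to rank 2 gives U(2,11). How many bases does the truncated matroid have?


Truncating U(9,11) to rank 2 gives U(2,11).
Bases of U(2,11) are all 2-element subsets of 11 elements.
Number of bases = C(11,2) = 11! / (2! * 9!) = 55.

55


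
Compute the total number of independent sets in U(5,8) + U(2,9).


For a direct sum, |I(M1+M2)| = |I(M1)| * |I(M2)|.
|I(U(5,8))| = sum C(8,k) for k=0..5 = 219.
|I(U(2,9))| = sum C(9,k) for k=0..2 = 46.
Total = 219 * 46 = 10074.

10074


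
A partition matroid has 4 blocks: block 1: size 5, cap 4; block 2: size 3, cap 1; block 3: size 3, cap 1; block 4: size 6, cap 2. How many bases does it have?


A basis picks exactly ci elements from block i.
Number of bases = product of C(|Si|, ci).
= C(5,4) * C(3,1) * C(3,1) * C(6,2)
= 5 * 3 * 3 * 15
= 675.

675


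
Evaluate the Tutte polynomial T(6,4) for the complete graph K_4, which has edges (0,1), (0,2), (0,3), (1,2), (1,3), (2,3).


T(K_4; x,y) = x^3 + 3x^2 + 4xy + 2x + y^3 + 3y^2 + 2y.
Substituting x=6, y=4:
= 216 + 108 + 96 + 12 + 64 + 48 + 8
= 552.

552


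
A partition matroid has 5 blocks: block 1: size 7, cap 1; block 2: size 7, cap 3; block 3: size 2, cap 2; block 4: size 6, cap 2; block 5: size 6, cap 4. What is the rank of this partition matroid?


Rank of a partition matroid = sum of min(|Si|, ci) for each block.
= min(7,1) + min(7,3) + min(2,2) + min(6,2) + min(6,4)
= 1 + 3 + 2 + 2 + 4
= 12.

12


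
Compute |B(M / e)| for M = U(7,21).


Contracting e from U(7,21) gives U(6,20).
Bases of U(6,20) = C(20,6) = 20! / (6! * 14!) = 38760.

38760


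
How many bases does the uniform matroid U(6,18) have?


Bases of U(6,18) are all 6-element subsets of the 18-element ground set.
Number of bases = C(18,6).
C(18,6) = 18! / (6! * 12!) = 18564.

18564


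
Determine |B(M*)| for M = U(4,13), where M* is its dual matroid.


The dual of U(r,n) is U(n-r, n) = U(9,13).
Bases of U(9,13) are all (9)-element subsets.
|B(M*)| = C(13,9) = 715.

715


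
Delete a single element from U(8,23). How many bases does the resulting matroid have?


Deleting e from U(8,23) gives U(8,22) since n > r.
Bases of U(8,22) = C(22,8) = 319770.

319770


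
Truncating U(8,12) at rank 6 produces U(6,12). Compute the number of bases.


Truncating U(8,12) to rank 6 gives U(6,12).
Bases of U(6,12) are all 6-element subsets of 12 elements.
Number of bases = C(12,6) = 12! / (6! * 6!) = 924.

924


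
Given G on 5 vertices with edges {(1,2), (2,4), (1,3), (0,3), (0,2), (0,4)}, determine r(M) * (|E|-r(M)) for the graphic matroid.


r(M) = |V| - c = 5 - 1 = 4.
nullity = |E| - r(M) = 6 - 4 = 2.
Product = 4 * 2 = 8.

8


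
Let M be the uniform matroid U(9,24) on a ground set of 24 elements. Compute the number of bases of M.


Bases of U(9,24) are all 9-element subsets of the 24-element ground set.
Number of bases = C(24,9).
C(24,9) = 24! / (9! * 15!) = 1307504.

1307504


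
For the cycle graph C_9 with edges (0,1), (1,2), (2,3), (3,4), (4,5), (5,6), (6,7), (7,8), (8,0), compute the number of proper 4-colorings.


P(C_9, k) = (k-1)^9 + (-1)^9*(k-1).
P(4) = (3)^9 - 3
= 19683 - 3 = 19680.

19680


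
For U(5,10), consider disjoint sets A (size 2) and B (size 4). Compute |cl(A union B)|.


|A union B| = 2 + 4 = 6 (disjoint).
In U(5,10), cl(S) = S if |S| < 5, else cl(S) = E.
Since 6 >= 5, cl(A union B) = E.
|cl(A union B)| = 10.

10


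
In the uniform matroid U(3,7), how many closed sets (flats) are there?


Flats of U(3,7): every subset of size < 3 is a flat, plus E itself.
Count = (7 choose 0) + (7 choose 1) + (7 choose 2) + 1
     = 1 + 7 + 21 + 1
     = 30.

30


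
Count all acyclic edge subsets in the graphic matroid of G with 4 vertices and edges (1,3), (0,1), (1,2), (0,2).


An independent set in a graphic matroid is an acyclic edge subset.
G has 4 vertices and 4 edges.
Enumerate all 2^4 = 16 subsets, checking for acyclicity.
Total independent sets = 14.

14


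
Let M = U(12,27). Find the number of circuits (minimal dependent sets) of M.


In U(12,27), circuits are the (13)-element subsets.
Any set of 13 elements is dependent, and removing any one element gives
an independent set of size 12, so it is a minimal dependent set.
Number of circuits = (27 choose 13) = 20058300.

20058300


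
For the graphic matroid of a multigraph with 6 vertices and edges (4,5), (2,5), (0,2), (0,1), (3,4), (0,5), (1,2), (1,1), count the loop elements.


In a graphic matroid, a loop is a self-loop edge (u,u) with rank 0.
Examining all 8 edges for self-loops...
Self-loops found: (1,1)
Number of loops = 1.

1


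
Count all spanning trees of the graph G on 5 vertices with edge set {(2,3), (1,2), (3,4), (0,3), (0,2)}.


By Kirchhoff's matrix tree theorem, the number of spanning trees equals
the determinant of any cofactor of the Laplacian matrix L.
G has 5 vertices and 5 edges.
Computing the (4 x 4) cofactor determinant gives 3.

3


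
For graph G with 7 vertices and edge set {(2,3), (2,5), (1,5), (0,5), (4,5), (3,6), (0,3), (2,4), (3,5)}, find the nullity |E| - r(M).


Cycle rank (nullity) = |E| - r(M) = |E| - (|V| - c).
|E| = 9, |V| = 7, c = 1.
Nullity = 9 - (7 - 1) = 9 - 6 = 3.

3


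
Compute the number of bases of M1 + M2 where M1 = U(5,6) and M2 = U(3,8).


Bases of a direct sum M1 + M2: |B| = |B(M1)| * |B(M2)|.
|B(U(5,6))| = C(6,5) = 6.
|B(U(3,8))| = C(8,3) = 56.
Total bases = 6 * 56 = 336.

336


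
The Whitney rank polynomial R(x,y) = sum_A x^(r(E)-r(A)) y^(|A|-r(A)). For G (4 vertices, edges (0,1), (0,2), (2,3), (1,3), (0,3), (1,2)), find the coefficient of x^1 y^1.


R(x,y) = sum over A in 2^E of x^(r(E)-r(A)) * y^(|A|-r(A)).
G has 4 vertices, 6 edges. r(E) = 3.
Enumerate all 2^6 = 64 subsets.
Count subsets with r(E)-r(A)=1 and |A|-r(A)=1: 4.

4


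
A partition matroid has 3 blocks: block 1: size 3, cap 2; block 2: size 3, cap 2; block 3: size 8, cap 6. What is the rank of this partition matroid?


Rank of a partition matroid = sum of min(|Si|, ci) for each block.
= min(3,2) + min(3,2) + min(8,6)
= 2 + 2 + 6
= 10.

10


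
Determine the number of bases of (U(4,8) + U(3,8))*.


(M1+M2)* = M1* + M2*.
M1* = U(4,8), bases: C(8,4) = 70.
M2* = U(5,8), bases: C(8,5) = 56.
|B(M*)| = 70 * 56 = 3920.

3920


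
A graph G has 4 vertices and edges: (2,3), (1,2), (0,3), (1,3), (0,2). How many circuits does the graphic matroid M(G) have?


A circuit in a graphic matroid = edge set of a simple cycle.
G has 4 vertices and 5 edges.
Enumerating all minimal edge subsets forming cycles...
Total circuits found: 3.

3


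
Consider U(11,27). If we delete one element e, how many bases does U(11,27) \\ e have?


Deleting e from U(11,27) gives U(11,26) since n > r.
Bases of U(11,26) = C(26,11) = 26! / (11! * 15!) = 7726160.

7726160


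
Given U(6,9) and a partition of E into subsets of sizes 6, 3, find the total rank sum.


r(Ai) = min(|Ai|, 6) for each part.
Sum = min(6,6) + min(3,6)
    = 6 + 3
    = 9.

9


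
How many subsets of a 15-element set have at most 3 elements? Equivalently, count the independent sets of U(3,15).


Independent sets of U(3,15) are all subsets of size <= 3.
Count = C(15,0) + C(15,1) + C(15,2) + C(15,3)
     = 1 + 15 + 105 + 455
     = 576.

576


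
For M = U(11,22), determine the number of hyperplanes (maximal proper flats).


Hyperplanes of U(11,22) are flats of rank 10.
In a uniform matroid, these are exactly the (10)-element subsets.
Count = C(22,10) = 646646.

646646


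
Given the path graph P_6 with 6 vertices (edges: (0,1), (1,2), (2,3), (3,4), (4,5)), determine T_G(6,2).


A path on 6 vertices is a tree with 5 edges.
T(x,y) = x^(5) for any tree.
T(6,2) = 6^5 = 7776.

7776


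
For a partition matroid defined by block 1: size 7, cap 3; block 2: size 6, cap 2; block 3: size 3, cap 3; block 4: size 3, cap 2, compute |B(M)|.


A basis picks exactly ci elements from block i.
Number of bases = product of C(|Si|, ci).
= C(7,3) * C(6,2) * C(3,3) * C(3,2)
= 35 * 15 * 1 * 3
= 1575.

1575


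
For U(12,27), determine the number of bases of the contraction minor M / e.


Contracting e from U(12,27) gives U(11,26).
Bases of U(11,26) = C(26,11) = 7726160.

7726160


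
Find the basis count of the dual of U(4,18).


The dual of U(r,n) is U(n-r, n) = U(14,18).
Bases of U(14,18) are all (14)-element subsets.
|B(M*)| = (18 choose 14) = 3060.

3060


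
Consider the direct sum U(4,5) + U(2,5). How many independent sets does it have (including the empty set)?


For a direct sum, |I(M1+M2)| = |I(M1)| * |I(M2)|.
|I(U(4,5))| = sum C(5,k) for k=0..4 = 31.
|I(U(2,5))| = sum C(5,k) for k=0..2 = 16.
Total = 31 * 16 = 496.

496


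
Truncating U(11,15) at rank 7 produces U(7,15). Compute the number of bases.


Truncating U(11,15) to rank 7 gives U(7,15).
Bases of U(7,15) are all 7-element subsets of 15 elements.
Number of bases = (15 choose 7) = 6435.

6435


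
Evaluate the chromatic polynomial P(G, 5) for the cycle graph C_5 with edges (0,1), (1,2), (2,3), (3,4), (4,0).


P(C_5, k) = (k-1)^5 + (-1)^5*(k-1).
P(5) = (4)^5 - 4
= 1024 - 4 = 1020.

1020


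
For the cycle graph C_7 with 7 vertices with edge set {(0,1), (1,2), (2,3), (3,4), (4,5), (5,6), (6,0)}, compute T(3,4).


T(C_7; x,y) = x + x^2 + ... + x^(6) + y.
T(3,4) = 3^1 + 3^2 + 3^3 + 3^4 + 3^5 + 3^6 + 4
= 3 + 9 + 27 + 81 + 243 + 729 + 4
= 1096.

1096


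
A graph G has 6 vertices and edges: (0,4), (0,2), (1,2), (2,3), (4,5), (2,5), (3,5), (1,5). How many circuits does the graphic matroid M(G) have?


A circuit in a graphic matroid = edge set of a simple cycle.
G has 6 vertices and 8 edges.
Enumerating all minimal edge subsets forming cycles...
Total circuits found: 6.

6


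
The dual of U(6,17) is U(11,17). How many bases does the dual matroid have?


The dual of U(r,n) is U(n-r, n) = U(11,17).
Bases of U(11,17) are all (11)-element subsets.
|B(M*)| = C(17,11) = 12376.

12376


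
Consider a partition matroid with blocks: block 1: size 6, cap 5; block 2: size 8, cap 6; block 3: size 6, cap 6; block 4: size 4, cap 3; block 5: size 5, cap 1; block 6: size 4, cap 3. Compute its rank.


Rank of a partition matroid = sum of min(|Si|, ci) for each block.
= min(6,5) + min(8,6) + min(6,6) + min(4,3) + min(5,1) + min(4,3)
= 5 + 6 + 6 + 3 + 1 + 3
= 24.

24


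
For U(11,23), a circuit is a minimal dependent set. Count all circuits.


In U(11,23), circuits are the (12)-element subsets.
Any set of 12 elements is dependent, and removing any one element gives
an independent set of size 11, so it is a minimal dependent set.
Number of circuits = (23 choose 12) = 1352078.

1352078


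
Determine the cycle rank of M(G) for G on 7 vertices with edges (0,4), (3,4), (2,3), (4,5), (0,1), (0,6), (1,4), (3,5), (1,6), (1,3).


Cycle rank (nullity) = |E| - r(M) = |E| - (|V| - c).
|E| = 10, |V| = 7, c = 1.
Nullity = 10 - (7 - 1) = 10 - 6 = 4.

4


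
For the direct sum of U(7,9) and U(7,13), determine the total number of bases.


Bases of a direct sum M1 + M2: |B| = |B(M1)| * |B(M2)|.
|B(U(7,9))| = C(9,7) = 36.
|B(U(7,13))| = C(13,7) = 1716.
Total bases = 36 * 1716 = 61776.

61776


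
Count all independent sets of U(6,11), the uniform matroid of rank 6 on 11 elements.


Independent sets of U(6,11) are all subsets of size <= 6.
Count = (11 choose 0) + (11 choose 1) + (11 choose 2) + (11 choose 3) + (11 choose 4) + (11 choose 5) + (11 choose 6)
     = 1 + 11 + 55 + 165 + 330 + 462 + 462
     = 1486.

1486


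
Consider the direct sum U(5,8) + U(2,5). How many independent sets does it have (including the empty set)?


For a direct sum, |I(M1+M2)| = |I(M1)| * |I(M2)|.
|I(U(5,8))| = sum C(8,k) for k=0..5 = 219.
|I(U(2,5))| = sum C(5,k) for k=0..2 = 16.
Total = 219 * 16 = 3504.

3504


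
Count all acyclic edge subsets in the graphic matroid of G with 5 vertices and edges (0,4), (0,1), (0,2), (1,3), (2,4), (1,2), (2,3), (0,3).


An independent set in a graphic matroid is an acyclic edge subset.
G has 5 vertices and 8 edges.
Enumerate all 2^8 = 256 subsets, checking for acyclicity.
Total independent sets = 128.

128


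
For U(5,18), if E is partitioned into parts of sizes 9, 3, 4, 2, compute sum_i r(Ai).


r(Ai) = min(|Ai|, 5) for each part.
Sum = min(9,5) + min(3,5) + min(4,5) + min(2,5)
    = 5 + 3 + 4 + 2
    = 14.

14


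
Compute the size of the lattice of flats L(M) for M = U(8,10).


Flats of U(8,10): every subset of size < 8 is a flat, plus E itself.
Count = C(10,0) + C(10,1) + C(10,2) + C(10,3) + C(10,4) + C(10,5) + C(10,6) + C(10,7) + 1
     = 1 + 10 + 45 + 120 + 210 + 252 + 210 + 120 + 1
     = 969.

969


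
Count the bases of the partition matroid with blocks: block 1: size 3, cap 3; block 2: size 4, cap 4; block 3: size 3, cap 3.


A basis picks exactly ci elements from block i.
Number of bases = product of C(|Si|, ci).
= C(3,3) * C(4,4) * C(3,3)
= 1 * 1 * 1
= 1.

1


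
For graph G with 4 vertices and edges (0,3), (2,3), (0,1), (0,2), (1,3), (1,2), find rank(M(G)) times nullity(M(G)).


r(M) = |V| - c = 4 - 1 = 3.
nullity = |E| - r(M) = 6 - 3 = 3.
Product = 3 * 3 = 9.

9


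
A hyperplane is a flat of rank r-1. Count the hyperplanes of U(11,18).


Hyperplanes of U(11,18) are flats of rank 10.
In a uniform matroid, these are exactly the (10)-element subsets.
Count = C(18,10) = 18! / (10! * 8!) = 43758.

43758


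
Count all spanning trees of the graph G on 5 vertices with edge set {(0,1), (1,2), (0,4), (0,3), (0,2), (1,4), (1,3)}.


By Kirchhoff's matrix tree theorem, the number of spanning trees equals
the determinant of any cofactor of the Laplacian matrix L.
G has 5 vertices and 7 edges.
Computing the (4 x 4) cofactor determinant gives 20.

20


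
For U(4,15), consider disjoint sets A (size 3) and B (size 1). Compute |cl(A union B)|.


|A union B| = 3 + 1 = 4 (disjoint).
In U(4,15), cl(S) = S if |S| < 4, else cl(S) = E.
Since 4 >= 4, cl(A union B) = E.
|cl(A union B)| = 15.

15


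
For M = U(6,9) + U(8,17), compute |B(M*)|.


(M1+M2)* = M1* + M2*.
M1* = U(3,9), bases: C(9,3) = 84.
M2* = U(9,17), bases: C(17,9) = 24310.
|B(M*)| = 84 * 24310 = 2042040.

2042040


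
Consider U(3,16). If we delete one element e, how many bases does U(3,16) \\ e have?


Deleting e from U(3,16) gives U(3,15) since n > r.
Bases of U(3,15) = C(15,3) = 15! / (3! * 12!) = 455.

455


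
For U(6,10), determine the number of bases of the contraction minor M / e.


Contracting e from U(6,10) gives U(5,9).
Bases of U(5,9) = C(9,5) = 126.

126


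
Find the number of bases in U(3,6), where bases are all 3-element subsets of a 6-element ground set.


Bases of U(3,6) are all 3-element subsets of the 6-element ground set.
Number of bases = C(6,3).
(6 choose 3) = 20.

20


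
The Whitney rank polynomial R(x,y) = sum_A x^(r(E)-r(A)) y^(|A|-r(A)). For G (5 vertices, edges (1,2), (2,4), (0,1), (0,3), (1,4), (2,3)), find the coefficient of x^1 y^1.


R(x,y) = sum over A in 2^E of x^(r(E)-r(A)) * y^(|A|-r(A)).
G has 5 vertices, 6 edges. r(E) = 4.
Enumerate all 2^6 = 64 subsets.
Count subsets with r(E)-r(A)=1 and |A|-r(A)=1: 4.

4


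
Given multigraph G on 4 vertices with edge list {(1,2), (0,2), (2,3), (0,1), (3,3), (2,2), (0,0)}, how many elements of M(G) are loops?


In a graphic matroid, a loop is a self-loop edge (u,u) with rank 0.
Examining all 7 edges for self-loops...
Self-loops found: (3,3), (2,2), (0,0)
Number of loops = 3.

3


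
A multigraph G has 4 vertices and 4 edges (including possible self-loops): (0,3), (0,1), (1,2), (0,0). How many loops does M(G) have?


In a graphic matroid, a loop is a self-loop edge (u,u) with rank 0.
Examining all 4 edges for self-loops...
Self-loops found: (0,0)
Number of loops = 1.

1


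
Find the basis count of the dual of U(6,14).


The dual of U(r,n) is U(n-r, n) = U(8,14).
Bases of U(8,14) are all (8)-element subsets.
|B(M*)| = (14 choose 8) = 3003.

3003


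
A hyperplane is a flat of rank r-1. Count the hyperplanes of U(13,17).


Hyperplanes of U(13,17) are flats of rank 12.
In a uniform matroid, these are exactly the (12)-element subsets.
Count = (17 choose 12) = 6188.

6188


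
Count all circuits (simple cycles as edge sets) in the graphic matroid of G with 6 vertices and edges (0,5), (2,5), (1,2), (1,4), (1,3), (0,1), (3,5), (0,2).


A circuit in a graphic matroid = edge set of a simple cycle.
G has 6 vertices and 8 edges.
Enumerating all minimal edge subsets forming cycles...
Total circuits found: 7.

7


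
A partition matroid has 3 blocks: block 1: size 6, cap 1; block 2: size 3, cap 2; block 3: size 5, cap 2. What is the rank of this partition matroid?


Rank of a partition matroid = sum of min(|Si|, ci) for each block.
= min(6,1) + min(3,2) + min(5,2)
= 1 + 2 + 2
= 5.

5


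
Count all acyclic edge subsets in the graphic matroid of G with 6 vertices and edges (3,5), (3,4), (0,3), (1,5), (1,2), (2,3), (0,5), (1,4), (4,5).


An independent set in a graphic matroid is an acyclic edge subset.
G has 6 vertices and 9 edges.
Enumerate all 2^9 = 512 subsets, checking for acyclicity.
Total independent sets = 292.

292


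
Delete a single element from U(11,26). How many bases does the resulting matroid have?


Deleting e from U(11,26) gives U(11,25) since n > r.
Bases of U(11,25) = (25 choose 11) = 4457400.

4457400


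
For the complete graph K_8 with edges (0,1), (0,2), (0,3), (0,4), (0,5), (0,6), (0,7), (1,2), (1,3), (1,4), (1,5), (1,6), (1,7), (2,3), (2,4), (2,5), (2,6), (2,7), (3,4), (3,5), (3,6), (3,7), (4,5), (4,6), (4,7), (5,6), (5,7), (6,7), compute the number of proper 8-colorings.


P(K_8, k) = k(k-1)(k-2)...(k-7).
P(8) = (8) * (7) * (6) * (5) * (4) * (3) * (2) * (1) = 40320.

40320


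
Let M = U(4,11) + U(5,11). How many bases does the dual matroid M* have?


(M1+M2)* = M1* + M2*.
M1* = U(7,11), bases: C(11,7) = 330.
M2* = U(6,11), bases: C(11,6) = 462.
|B(M*)| = 330 * 462 = 152460.

152460


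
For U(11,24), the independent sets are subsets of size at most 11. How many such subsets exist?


Independent sets of U(11,24) are all subsets of size <= 11.
Count = (24 choose 0) + (24 choose 1) + (24 choose 2) + (24 choose 3) + (24 choose 4) + (24 choose 5) + (24 choose 6) + (24 choose 7) + (24 choose 8) + (24 choose 9) + (24 choose 10) + (24 choose 11)
     = 1 + 24 + 276 + 2024 + 10626 + 42504 + 134596 + 346104 + 735471 + 1307504 + 1961256 + 2496144
     = 7036530.

7036530


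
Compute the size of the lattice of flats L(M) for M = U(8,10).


Flats of U(8,10): every subset of size < 8 is a flat, plus E itself.
Count = (10 choose 0) + (10 choose 1) + (10 choose 2) + (10 choose 3) + (10 choose 4) + (10 choose 5) + (10 choose 6) + (10 choose 7) + 1
     = 1 + 10 + 45 + 120 + 210 + 252 + 210 + 120 + 1
     = 969.

969


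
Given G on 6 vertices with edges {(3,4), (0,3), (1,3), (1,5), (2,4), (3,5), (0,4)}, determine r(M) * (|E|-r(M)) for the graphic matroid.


r(M) = |V| - c = 6 - 1 = 5.
nullity = |E| - r(M) = 7 - 5 = 2.
Product = 5 * 2 = 10.

10


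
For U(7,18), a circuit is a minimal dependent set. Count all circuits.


In U(7,18), circuits are the (8)-element subsets.
Any set of 8 elements is dependent, and removing any one element gives
an independent set of size 7, so it is a minimal dependent set.
Number of circuits = C(18,8) = 43758.

43758


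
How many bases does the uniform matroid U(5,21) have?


Bases of U(5,21) are all 5-element subsets of the 21-element ground set.
Number of bases = C(21,5).
C(21,5) = 20349.

20349


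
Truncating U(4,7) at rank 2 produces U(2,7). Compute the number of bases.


Truncating U(4,7) to rank 2 gives U(2,7).
Bases of U(2,7) are all 2-element subsets of 7 elements.
Number of bases = C(7,2) = 7! / (2! * 5!) = 21.

21


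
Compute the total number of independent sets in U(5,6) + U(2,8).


For a direct sum, |I(M1+M2)| = |I(M1)| * |I(M2)|.
|I(U(5,6))| = sum C(6,k) for k=0..5 = 63.
|I(U(2,8))| = sum C(8,k) for k=0..2 = 37.
Total = 63 * 37 = 2331.

2331


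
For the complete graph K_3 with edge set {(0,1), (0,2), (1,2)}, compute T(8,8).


T(K_3; x,y) = x^2 + x + y.
T(8,8) = 64 + 8 + 8 = 80.

80
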